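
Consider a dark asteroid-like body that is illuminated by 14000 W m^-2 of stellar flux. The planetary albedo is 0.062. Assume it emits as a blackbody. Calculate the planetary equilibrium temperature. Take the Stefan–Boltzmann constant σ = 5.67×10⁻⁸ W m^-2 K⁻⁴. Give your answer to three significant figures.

Absorbed flux (global mean): S(1−α)/4 = 14000·0.938/4 = 3283 W m^-2.
Set σT⁴ = 3283 → T = (3283/σ)^(1/4) = 490.5 K.

491 K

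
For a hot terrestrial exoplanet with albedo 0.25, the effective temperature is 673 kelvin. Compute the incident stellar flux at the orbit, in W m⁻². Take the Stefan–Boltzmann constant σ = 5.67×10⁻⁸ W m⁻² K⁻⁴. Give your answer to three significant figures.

62000 W m⁻²

From S(1−α)/4 = σT⁴: S = 4σT⁴/(1−α).
σT⁴ = 5.67×10⁻⁸·(673)⁴ = 11630 W m⁻².
S = 4·11630/0.75 = 62040 W m⁻².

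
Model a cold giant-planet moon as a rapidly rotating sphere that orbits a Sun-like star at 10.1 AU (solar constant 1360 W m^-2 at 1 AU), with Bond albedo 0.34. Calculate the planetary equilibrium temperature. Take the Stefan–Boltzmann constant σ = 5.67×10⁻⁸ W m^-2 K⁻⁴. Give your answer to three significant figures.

78.9 kelvin

By the inverse-square law, S = 1360/10.1² = 13.33 W m^-2.
Absorbed flux (global mean): S(1−α)/4 = 13.33·0.66/4 = 2.200 W m^-2.
Set σT⁴ = 2.200 → T = (2.200/σ)^(1/4) = 78.92 K.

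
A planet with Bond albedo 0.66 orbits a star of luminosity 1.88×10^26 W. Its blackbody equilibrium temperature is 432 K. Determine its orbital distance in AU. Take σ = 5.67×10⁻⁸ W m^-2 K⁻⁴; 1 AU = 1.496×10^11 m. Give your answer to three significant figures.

0.170 AU

Required flux: S = 4σT⁴/(1−α) = 23230 W m^-2.
S = L/(4πd²) → d = √(L/4πS) = √(1.88×10^26/(4π·23230)) = 2.538×10^10 m = 0.1696 AU.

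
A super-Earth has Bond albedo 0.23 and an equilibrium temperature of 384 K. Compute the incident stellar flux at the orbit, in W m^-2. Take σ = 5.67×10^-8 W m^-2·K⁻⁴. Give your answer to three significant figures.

6400 W m^-2

Invert the energy balance for S: S = 4σT⁴/(1−α).
σT⁴ = 5.67×10⁻⁸·(384)⁴ = 1233 W m^-2.
So S = 4×1233/(1−0.23) = 6404 W m^-2.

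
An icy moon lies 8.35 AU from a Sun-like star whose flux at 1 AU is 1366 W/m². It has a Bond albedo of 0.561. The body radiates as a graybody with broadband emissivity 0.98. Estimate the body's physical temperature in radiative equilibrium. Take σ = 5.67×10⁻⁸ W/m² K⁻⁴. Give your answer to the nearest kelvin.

79 K

Flux at the orbit: S = 1366/(8.35)² = 19.59 W/m².
Absorbed flux (global mean): S(1−α)/4 = 19.59·0.439/4 = 2.150 W/m².
Radiative balance εσT⁴ = 2.150 gives T = [2.150/(0.98·σ)]^(1/4) = 78.87 K.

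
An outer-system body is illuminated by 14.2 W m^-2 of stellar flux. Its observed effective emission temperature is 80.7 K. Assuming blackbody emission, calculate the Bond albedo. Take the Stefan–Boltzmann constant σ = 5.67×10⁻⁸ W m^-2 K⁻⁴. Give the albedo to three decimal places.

0.323

Rearranging the radiative balance, α = 1 − 4σT⁴/S.
4σT⁴ = 4·5.67×10⁻⁸·(80.7)⁴ = 9.619 W m^-2.
Hence α = 1 − 9.619/14.20 = 0.3226.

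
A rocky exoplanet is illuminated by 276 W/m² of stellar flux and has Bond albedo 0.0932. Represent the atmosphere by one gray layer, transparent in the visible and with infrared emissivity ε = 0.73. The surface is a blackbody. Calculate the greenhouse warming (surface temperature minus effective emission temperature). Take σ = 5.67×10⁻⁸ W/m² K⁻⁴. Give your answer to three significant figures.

At the top of the atmosphere, σT_e⁴ = S(1−α)/4 = 62.57 W/m², giving T_e = 182.3 K.
For a single slab of emissivity ε, T_s⁴ = 2T_e⁴/(2−ε); thus T_s = 182.3·(1.575)^(1/4) = 204.2 K.
The atmosphere warms the surface by 21.91 K.

21.9 K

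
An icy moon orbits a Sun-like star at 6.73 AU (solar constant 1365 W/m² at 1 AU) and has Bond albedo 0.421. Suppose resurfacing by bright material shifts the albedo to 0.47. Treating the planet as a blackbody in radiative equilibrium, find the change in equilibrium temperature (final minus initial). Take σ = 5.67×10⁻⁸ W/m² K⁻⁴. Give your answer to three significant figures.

By the inverse-square law, S = 1365/6.73² = 30.14 W/m².
With α = 0.421, T₁ = 93.66 K.
With α = 0.47, T₂ = 91.61 K.
ΔT = T₂ − T₁ = -2.048 K.

-2.05 kelvin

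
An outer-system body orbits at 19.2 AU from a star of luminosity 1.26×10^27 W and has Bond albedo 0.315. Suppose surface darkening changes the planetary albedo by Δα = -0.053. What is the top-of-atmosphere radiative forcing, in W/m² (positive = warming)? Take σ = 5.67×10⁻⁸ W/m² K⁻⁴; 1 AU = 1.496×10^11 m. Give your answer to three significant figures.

0.161 W/m²

Orbital distance: d = 19.2 AU = 2.872×10^12 m.
Flux at the orbit: S = L/(4πd²) = 1.26×10^27/(4π·(2.87×10^12)²) = 12.15 W/m².
The change in absorbed flux is Δ[S(1−α)/4] = −SΔα/4 = 0.1610 W/m².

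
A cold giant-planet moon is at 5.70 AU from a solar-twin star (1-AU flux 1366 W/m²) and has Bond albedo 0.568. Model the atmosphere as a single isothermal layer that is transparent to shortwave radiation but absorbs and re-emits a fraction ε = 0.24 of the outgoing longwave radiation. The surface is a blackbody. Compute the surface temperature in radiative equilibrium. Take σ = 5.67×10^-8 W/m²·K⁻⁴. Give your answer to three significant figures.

Irradiance scales as 1/d², so S = 1366 W/m² × (1/5.70)² = 42.04 W/m².
At the top of the atmosphere, σT_e⁴ = S(1−α)/4 = 4.541 W/m², giving T_e = 94.60 K.
Surface balance with a leaky layer gives σT_s⁴ = σT_e⁴·2/(2−ε), so T_s = T_e·[2/(2−0.24)]^(1/4) = 97.67 K.

97.7 K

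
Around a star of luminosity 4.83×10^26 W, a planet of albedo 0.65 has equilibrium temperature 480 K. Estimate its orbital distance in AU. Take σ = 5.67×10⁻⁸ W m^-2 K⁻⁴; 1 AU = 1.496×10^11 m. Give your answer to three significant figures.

0.223 AU

The flux needed for this T is 4σT⁴/(1−0.65) = 34400 W m^-2.
S = L/(4πd²) → d = √(L/4πS) = √(4.83×10^26/(4π·34400)) = 3.343×10^10 m = 0.2234 AU.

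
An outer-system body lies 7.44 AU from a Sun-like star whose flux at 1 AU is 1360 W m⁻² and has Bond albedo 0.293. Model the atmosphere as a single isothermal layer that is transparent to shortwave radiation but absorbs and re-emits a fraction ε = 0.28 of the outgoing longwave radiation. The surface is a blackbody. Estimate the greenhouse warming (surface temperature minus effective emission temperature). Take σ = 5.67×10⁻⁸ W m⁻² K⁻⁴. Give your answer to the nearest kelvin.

4 K

Flux at the orbit: S = 1360/(7.44)² = 24.57 W m⁻².
The planet radiates to space at T_e = [S(1−α)/(4σ)]^(1/4) = 93.55 K.
For a single slab of emissivity ε, T_s⁴ = 2T_e⁴/(2−ε); thus T_s = 93.55·(1.163)^(1/4) = 97.14 K.
T_s − T_e = 97.14 − 93.55 = 3.595 K.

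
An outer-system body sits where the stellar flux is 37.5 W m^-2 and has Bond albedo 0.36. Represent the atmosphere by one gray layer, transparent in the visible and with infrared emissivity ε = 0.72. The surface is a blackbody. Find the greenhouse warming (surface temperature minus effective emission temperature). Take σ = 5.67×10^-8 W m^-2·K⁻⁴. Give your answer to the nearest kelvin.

Effective emission temperature (TOA balance): σT_e⁴ = S(1−α)/4 = 6.000 W m^-2 → T_e = 101.4 K.
For a single slab of emissivity ε, T_s⁴ = 2T_e⁴/(2−ε); thus T_s = 101.4·(1.562)^(1/4) = 113.4 K.
The atmosphere warms the surface by 11.97 K.

12 kelvin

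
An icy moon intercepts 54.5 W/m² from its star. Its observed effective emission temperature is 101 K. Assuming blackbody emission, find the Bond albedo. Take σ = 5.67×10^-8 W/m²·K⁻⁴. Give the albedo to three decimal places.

0.567

From σT⁴ = S(1−α)/4 we invert for α: 1−α = 4σT⁴/S.
σT⁴ = 5.900 W/m², so 4σT⁴ = 23.60 W/m².
1−α = 23.60/54.50 = 0.4330, so α = 0.5670.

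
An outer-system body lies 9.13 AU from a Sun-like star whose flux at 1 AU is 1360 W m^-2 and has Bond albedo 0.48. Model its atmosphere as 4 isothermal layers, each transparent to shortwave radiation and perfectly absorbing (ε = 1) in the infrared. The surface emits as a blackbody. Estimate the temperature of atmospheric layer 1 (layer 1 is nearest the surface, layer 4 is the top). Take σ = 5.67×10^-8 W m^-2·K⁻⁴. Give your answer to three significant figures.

By the inverse-square law, S = 1360/9.13² = 16.32 W m^-2.
Top-of-atmosphere balance: σT_e⁴ = S(1−α)/4 = 2.121 W m^-2 → T_e = 78.21 K.
The net upward flux σT_e⁴ is constant between every pair of levels, so T_k⁴ = (N+1−k)T_e⁴.
With k = 1: T_1 = (4+1−1)^¼·78.21 K = 110.6 K.

111 K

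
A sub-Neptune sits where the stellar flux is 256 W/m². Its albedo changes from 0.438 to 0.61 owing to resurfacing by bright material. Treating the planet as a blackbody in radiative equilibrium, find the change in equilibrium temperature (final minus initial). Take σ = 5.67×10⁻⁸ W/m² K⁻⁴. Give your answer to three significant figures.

-13.9 K

Initial: T₁ = [S(1−0.438)/(4σ)]^(1/4) = 158.7 K.
With α = 0.61, T₂ = 144.8 K.
Change: 144.8 − 158.7 = -13.85 K.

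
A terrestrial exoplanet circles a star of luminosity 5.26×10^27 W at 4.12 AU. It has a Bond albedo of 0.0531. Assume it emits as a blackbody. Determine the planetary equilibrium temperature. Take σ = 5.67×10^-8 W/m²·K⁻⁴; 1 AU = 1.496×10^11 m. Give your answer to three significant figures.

260 kelvin

Orbital distance: d = 4.12 AU = 6.164×10^11 m.
Spreading L over a sphere of radius d: S = 5.26×10^27/(4π·6.16×10^11²) = 1102 W/m².
Absorbed flux (global mean): S(1−α)/4 = 1102·0.947/4 = 260.8 W/m².
Set σT⁴ = 260.8 → T = (260.8/σ)^(1/4) = 260.4 K.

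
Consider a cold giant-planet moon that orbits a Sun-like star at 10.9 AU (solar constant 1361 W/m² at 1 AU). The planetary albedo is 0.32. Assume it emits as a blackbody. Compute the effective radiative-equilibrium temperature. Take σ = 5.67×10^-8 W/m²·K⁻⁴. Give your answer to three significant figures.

By the inverse-square law, S = 1361/10.9² = 11.46 W/m².
Absorbed flux (global mean): S(1−α)/4 = 11.46·0.68/4 = 1.947 W/m².
Set σT⁴ = 1.947 → T = (1.947/σ)^(1/4) = 76.55 K.

76.6 K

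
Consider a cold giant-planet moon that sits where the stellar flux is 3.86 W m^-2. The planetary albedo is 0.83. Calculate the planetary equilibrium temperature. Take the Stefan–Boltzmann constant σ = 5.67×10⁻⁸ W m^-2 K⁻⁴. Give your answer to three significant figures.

41.2 K

The planet absorbs (1−α)S over its disc πR² and re-emits over 4πR², so the mean absorbed flux is (1−0.83)·3.860/4 = 0.1641 W m^-2.
Balancing against σT⁴: T = (0.1641/5.67×10⁻⁸)^(1/4) = 41.24 K.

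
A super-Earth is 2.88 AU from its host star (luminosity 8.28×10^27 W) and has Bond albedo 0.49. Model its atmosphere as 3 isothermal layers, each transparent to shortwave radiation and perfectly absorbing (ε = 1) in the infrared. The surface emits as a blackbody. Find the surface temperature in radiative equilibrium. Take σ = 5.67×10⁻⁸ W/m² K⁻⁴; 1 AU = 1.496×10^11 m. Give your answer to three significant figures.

Orbital distance: d = 2.88 AU = 4.308×10^11 m.
Flux at the orbit: S = L/(4πd²) = 8.28×10^27/(4π·(4.31×10^11)²) = 3550 W/m².
Top-of-atmosphere balance: σT_e⁴ = S(1−α)/4 = 452.6 W/m² → T_e = 298.9 K.
With N = 3 opaque layers, T_s = (N+1)^(1/4)·T_e = 4^(1/4)·298.9 = 422.7 K.

423 kelvin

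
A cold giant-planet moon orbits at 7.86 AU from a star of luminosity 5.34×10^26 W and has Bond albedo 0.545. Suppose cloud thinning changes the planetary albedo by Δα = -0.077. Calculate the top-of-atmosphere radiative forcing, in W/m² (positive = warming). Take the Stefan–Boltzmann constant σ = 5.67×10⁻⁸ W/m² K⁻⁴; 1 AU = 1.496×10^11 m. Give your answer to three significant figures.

0.592 W/m²

Orbital distance: d = 7.86 AU = 1.176×10^12 m.
Flux at the orbit: S = L/(4πd²) = 5.34×10^26/(4π·(1.18×10^12)²) = 30.73 W/m².
TOA radiative forcing: ΔF = −S·Δα/4 = −30.73·(-0.077)/4 = 0.5916 W/m².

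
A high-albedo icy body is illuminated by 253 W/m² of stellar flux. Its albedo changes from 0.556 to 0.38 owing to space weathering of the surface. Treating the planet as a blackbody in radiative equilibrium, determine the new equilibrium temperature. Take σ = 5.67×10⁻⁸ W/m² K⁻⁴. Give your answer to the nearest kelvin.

162 K

T₂ = [S(1−α₂)/(4σ)]^(1/4) = [253.0·0.62/(4σ)]^(1/4) = 162.2 K.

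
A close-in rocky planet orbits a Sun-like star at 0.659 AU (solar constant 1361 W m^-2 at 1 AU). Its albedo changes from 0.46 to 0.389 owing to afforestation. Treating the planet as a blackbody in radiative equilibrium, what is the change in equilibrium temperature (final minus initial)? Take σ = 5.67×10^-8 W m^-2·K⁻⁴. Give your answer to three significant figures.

9.22 K

By the inverse-square law, S = 1361/0.659² = 3134 W m^-2.
Initial: T₁ = [S(1−0.46)/(4σ)]^(1/4) = 293.9 K.
Final:   T₂ = [S(1−0.389)/(4σ)]^(1/4) = 303.1 K.
Change: 303.1 − 293.9 = 9.218 K.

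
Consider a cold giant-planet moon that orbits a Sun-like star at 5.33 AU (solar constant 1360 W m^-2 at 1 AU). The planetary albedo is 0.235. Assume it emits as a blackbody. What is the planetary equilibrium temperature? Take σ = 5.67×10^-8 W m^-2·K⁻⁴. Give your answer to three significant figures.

113 kelvin

By the inverse-square law, S = 1360/5.33² = 47.87 W m^-2.
Averaging over the sphere, the absorbed flux is S(1−α)/4 = 9.156 W m^-2.
Balancing against σT⁴: T = (9.156/5.67×10⁻⁸)^(1/4) = 112.7 K.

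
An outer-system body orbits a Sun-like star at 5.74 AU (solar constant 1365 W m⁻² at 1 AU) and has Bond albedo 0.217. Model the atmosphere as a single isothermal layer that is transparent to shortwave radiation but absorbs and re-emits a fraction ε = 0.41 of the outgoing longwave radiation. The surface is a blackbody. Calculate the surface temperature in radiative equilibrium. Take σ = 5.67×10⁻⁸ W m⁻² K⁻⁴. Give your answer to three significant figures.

Irradiance scales as 1/d², so S = 1365 W m⁻² × (1/5.74)² = 41.43 W m⁻².
At the top of the atmosphere, σT_e⁴ = S(1−α)/4 = 8.110 W m⁻², giving T_e = 109.4 K.
Surface balance with a leaky layer gives σT_s⁴ = σT_e⁴·2/(2−ε), so T_s = T_e·[2/(2−0.41)]^(1/4) = 115.8 K.

116 K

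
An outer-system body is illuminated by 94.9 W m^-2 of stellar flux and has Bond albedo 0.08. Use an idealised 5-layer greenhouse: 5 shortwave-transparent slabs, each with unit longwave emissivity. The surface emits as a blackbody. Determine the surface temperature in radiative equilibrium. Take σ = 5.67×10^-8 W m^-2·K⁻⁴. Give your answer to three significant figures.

219 K

Top-of-atmosphere balance: σT_e⁴ = S(1−α)/4 = 21.83 W m^-2 → T_e = 140.1 K.
With N = 5 opaque layers, T_s = (N+1)^(1/4)·T_e = 6^(1/4)·140.1 = 219.2 K.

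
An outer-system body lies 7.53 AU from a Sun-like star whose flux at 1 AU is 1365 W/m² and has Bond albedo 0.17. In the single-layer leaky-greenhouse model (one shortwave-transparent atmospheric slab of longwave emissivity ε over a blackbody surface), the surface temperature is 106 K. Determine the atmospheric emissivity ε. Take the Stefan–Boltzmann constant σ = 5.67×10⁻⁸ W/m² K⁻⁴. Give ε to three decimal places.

0.604

Flux at the orbit: S = 1365/(7.53)² = 24.07 W/m².
First, T_e = [24.07·(1−0.17)/(4σ)]^(1/4) = 96.88 K.
Inverting T_s⁴ = 2T_e⁴/(2−ε): (T_e/T_s)⁴ = 0.6978, so ε = 2(1 − 0.6978) = 0.6043.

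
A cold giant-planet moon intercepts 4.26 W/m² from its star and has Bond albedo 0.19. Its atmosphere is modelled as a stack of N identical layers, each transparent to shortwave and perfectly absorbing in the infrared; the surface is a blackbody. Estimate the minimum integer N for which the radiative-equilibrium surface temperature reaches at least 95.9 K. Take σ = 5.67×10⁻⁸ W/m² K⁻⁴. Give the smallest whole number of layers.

The effective emission temperature is T_e = [S(1−α)/(4σ)]^¼ = 62.45 K.
T_s = (N+1)^(1/4)·T_e ≥ 95.9 K requires N+1 ≥ (T_s/T_e)⁴ = (95.9/62.45)⁴ = 5.559.
The minimum whole number is N = 5.

5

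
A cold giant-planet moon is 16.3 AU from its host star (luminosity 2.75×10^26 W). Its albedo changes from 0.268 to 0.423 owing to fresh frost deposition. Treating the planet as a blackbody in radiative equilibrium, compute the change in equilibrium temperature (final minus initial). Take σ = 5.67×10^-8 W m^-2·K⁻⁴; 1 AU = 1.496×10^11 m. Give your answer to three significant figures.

-3.39 K

Orbital distance: d = 16.3 AU = 2.438×10^12 m.
Spreading L over a sphere of radius d: S = 2.75×10^26/(4π·2.44×10^12²) = 3.680 W m^-2.
With α = 0.268, T₁ = 58.71 K.
After:  T₂ = [3.680·0.577/(4σ)]^(1/4) = 55.32 K.
ΔT = T₂ − T₁ = -3.390 K.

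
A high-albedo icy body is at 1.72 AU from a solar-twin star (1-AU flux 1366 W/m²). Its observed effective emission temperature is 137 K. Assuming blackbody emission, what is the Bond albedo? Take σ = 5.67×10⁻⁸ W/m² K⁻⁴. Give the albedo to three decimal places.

By the inverse-square law, S = 1366/1.72² = 461.7 W/m².
Energy balance: S(1−α)/4 = σT⁴, so 1−α = 4σT⁴/S.
4σT⁴ = 4·5.67×10⁻⁸·(137)⁴ = 79.90 W/m².
1−α = 79.90/461.7 = 0.1730, so α = 0.8270.

0.827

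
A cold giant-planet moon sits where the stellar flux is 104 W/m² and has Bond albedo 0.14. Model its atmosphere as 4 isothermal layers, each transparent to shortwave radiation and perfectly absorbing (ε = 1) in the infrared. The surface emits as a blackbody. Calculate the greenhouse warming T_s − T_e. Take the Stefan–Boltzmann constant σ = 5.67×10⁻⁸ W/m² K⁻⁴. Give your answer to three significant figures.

The effective emission temperature is T_e = [S(1−α)/(4σ)]^¼ = 140.9 K.
Surface: T_s = (5)^¼·T_e = 210.7 K.
So the greenhouse effect raises the surface by 210.7 − 140.9 = 69.80 K.

69.8 kelvin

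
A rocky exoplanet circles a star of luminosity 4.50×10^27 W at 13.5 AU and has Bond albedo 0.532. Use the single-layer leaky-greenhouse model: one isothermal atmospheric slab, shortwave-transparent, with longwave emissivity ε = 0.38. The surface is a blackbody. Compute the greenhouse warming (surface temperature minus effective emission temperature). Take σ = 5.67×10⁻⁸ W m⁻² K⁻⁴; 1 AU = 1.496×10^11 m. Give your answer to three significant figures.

6.28 K

d = 13.5 × 1.496×10^11 m = 2.020×10^12 m.
Spreading L over a sphere of radius d: S = 4.50×10^27/(4π·2.02×10^12²) = 87.80 W m⁻².
At the top of the atmosphere, σT_e⁴ = S(1−α)/4 = 10.27 W m⁻², giving T_e = 116.0 K.
Surface balance with a leaky layer gives σT_s⁴ = σT_e⁴·2/(2−ε), so T_s = T_e·[2/(2−0.38)]^(1/4) = 122.3 K.
Greenhouse warming: T_s − T_e = 6.276 K.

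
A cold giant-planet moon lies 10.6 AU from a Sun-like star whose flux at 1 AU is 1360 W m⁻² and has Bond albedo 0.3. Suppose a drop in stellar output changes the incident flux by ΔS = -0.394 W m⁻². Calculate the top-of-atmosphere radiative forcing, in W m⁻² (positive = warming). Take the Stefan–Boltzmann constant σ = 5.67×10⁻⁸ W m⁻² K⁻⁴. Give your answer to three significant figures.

By the inverse-square law, S = 1360/10.6² = 12.10 W m⁻².
Only a fraction (1−α) is absorbed and it's spread over 4πR², so ΔF = (1−α)ΔS/4 = -0.06895 W m⁻².

-0.0689 W m⁻²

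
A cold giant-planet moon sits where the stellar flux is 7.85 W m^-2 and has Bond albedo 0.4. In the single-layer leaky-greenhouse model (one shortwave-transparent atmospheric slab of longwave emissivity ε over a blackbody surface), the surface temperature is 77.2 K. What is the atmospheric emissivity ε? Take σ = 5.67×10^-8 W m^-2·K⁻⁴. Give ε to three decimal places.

Effective temperature: T_e = [S(1−α)/(4σ)]^(1/4) = 67.51 K.
Since (2−ε)/2 = (T_e/T_s)⁴ = 0.5847, ε = 0.8307.

0.831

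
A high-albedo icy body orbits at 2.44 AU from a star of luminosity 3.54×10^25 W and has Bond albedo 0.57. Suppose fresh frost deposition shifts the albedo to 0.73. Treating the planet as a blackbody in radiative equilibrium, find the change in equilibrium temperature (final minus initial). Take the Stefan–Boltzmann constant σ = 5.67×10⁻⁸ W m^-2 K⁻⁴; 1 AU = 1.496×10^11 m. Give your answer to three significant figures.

-8.74 K

Orbital distance: d = 2.44 AU = 3.650×10^11 m.
S = L/(4πd²) = 21.14 W m^-2.
Initial: T₁ = [S(1−0.57)/(4σ)]^(1/4) = 79.57 K.
With α = 0.73, T₂ = 70.83 K.
Change: 70.83 − 79.57 = -8.739 K.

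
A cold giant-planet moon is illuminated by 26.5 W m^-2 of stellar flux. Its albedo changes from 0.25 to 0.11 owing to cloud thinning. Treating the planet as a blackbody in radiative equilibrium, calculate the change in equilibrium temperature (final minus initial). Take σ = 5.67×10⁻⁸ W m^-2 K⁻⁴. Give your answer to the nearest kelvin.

4 kelvin

With α = 0.25, T₁ = 96.75 K.
After:  T₂ = [26.50·0.89/(4σ)]^(1/4) = 101.0 K.
Change: 101.0 − 96.75 = 4.230 K.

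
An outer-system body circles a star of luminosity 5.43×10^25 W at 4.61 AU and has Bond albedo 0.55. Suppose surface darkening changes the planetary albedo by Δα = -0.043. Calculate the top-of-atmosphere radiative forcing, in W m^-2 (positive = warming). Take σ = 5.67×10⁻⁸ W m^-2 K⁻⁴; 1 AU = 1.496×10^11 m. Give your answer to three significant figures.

0.0977 W m^-2

d = 4.61 × 1.496×10^11 m = 6.897×10^11 m.
Flux at the orbit: S = L/(4πd²) = 5.43×10^25/(4π·(6.90×10^11)²) = 9.085 W m^-2.
ΔF = −(S/4)Δα = −(9.085/4)×(-0.043) = 0.09766 W m^-2.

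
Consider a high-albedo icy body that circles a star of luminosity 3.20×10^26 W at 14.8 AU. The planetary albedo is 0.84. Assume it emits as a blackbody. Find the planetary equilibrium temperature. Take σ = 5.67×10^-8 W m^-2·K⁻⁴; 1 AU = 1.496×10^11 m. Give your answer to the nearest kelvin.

d = 14.8 × 1.496×10^11 m = 2.214×10^12 m.
Flux at the orbit: S = L/(4πd²) = 3.20×10^26/(4π·(2.21×10^12)²) = 5.195 W m^-2.
Averaging over the sphere, the absorbed flux is S(1−α)/4 = 0.2078 W m^-2.
In equilibrium σT⁴ equals this, so T = 43.75 K.

44 kelvin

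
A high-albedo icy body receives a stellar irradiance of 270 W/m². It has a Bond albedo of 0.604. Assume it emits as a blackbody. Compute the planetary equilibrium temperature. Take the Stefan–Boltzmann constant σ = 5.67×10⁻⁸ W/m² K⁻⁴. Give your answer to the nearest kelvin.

147 K

Averaging over the sphere, the absorbed flux is S(1−α)/4 = 26.73 W/m².
Set σT⁴ = 26.73 → T = (26.73/σ)^(1/4) = 147.4 K.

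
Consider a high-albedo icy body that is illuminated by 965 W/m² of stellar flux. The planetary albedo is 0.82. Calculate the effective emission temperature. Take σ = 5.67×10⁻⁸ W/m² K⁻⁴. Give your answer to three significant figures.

166 K

Averaging over the sphere, the absorbed flux is S(1−α)/4 = 43.43 W/m².
Balancing against σT⁴: T = (43.43/5.67×10⁻⁸)^(1/4) = 166.4 K.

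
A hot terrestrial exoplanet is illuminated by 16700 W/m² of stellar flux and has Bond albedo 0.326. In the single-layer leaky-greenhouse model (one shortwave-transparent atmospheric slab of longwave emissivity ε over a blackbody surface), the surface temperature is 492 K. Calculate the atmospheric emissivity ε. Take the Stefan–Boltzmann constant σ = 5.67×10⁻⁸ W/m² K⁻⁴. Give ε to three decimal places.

0.306

TOA balance gives T_e = 472.0 K.
Inverting T_s⁴ = 2T_e⁴/(2−ε): (T_e/T_s)⁴ = 0.8470, so ε = 2(1 − 0.8470) = 0.3060.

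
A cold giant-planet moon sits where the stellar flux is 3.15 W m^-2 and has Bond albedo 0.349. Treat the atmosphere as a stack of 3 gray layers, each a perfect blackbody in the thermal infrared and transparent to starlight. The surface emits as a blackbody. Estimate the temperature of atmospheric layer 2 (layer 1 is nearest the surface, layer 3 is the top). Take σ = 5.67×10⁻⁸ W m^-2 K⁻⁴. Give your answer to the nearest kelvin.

65 kelvin

Top-of-atmosphere balance: σT_e⁴ = S(1−α)/4 = 0.5127 W m^-2 → T_e = 54.84 K.
Each opaque layer satisfies 2T_j⁴ = T_{j−1}⁴ + T_{j+1}⁴, giving T_k⁴ = (N+1−k)T_e⁴.
With k = 2: T_2 = (3+1−2)^¼·54.84 K = 65.21 K.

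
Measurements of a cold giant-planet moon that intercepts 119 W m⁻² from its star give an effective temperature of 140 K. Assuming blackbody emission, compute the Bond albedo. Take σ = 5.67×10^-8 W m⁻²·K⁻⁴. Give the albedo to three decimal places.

0.268

Rearranging the radiative balance, α = 1 − 4σT⁴/S.
4σT⁴ = 4·5.67×10⁻⁸·(140)⁴ = 87.13 W m⁻².
Hence α = 1 − 87.13/119.0 = 0.2678.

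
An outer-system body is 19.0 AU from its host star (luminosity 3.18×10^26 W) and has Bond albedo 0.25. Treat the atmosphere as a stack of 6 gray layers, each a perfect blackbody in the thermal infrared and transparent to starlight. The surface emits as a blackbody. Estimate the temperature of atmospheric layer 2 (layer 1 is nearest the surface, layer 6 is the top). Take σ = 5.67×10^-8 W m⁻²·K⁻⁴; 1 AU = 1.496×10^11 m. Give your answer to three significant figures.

Orbital distance: d = 19.0 AU = 2.842×10^12 m.
Spreading L over a sphere of radius d: S = 3.18×10^26/(4π·2.84×10^12²) = 3.132 W m⁻².
OLR = S(1−α)/4 = 0.5873 W m⁻²; the top layer radiates at T_e = 56.73 K.
Each opaque layer satisfies 2T_j⁴ = T_{j−1}⁴ + T_{j+1}⁴, giving T_k⁴ = (N+1−k)T_e⁴.
With k = 2: T_2 = (6+1−2)^¼·56.73 K = 84.83 K.

84.8 kelvin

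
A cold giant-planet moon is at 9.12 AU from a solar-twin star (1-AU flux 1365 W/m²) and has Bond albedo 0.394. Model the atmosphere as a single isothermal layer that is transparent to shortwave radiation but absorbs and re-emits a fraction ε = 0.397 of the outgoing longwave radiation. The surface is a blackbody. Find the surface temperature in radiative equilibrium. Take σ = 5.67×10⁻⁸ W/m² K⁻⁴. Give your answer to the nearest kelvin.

Irradiance scales as 1/d², so S = 1365 W/m² × (1/9.12)² = 16.41 W/m².
Effective emission temperature (TOA balance): σT_e⁴ = S(1−α)/4 = 2.486 W/m² → T_e = 81.38 K.
For a single slab of emissivity ε, T_s⁴ = 2T_e⁴/(2−ε); thus T_s = 81.38·(1.248)^(1/4) = 86.00 K.

86 K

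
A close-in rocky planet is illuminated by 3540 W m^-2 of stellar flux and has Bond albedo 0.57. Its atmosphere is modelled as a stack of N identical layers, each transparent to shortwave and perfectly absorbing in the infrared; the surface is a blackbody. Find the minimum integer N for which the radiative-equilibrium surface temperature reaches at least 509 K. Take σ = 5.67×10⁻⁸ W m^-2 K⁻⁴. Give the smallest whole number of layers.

Top-of-atmosphere balance: σT_e⁴ = S(1−α)/4 = 380.6 W m^-2 → T_e = 286.2 K.
Since T_s⁴ = (N+1)T_e⁴, we need N ≥ (T_s/T_e)⁴ − 1 = 9.001.
So N ≥ 9.001; the smallest integer is N = 10.

10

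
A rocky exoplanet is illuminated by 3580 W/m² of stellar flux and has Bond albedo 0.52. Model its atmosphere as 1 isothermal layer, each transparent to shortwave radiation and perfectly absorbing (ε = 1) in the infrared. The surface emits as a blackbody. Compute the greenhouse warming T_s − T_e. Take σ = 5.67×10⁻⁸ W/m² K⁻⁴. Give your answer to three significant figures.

55.8 K

The effective emission temperature is T_e = [S(1−α)/(4σ)]^¼ = 295.0 K.
Surface: T_s = (2)^¼·T_e = 350.9 K.
So the greenhouse effect raises the surface by 350.9 − 295.0 = 55.82 K.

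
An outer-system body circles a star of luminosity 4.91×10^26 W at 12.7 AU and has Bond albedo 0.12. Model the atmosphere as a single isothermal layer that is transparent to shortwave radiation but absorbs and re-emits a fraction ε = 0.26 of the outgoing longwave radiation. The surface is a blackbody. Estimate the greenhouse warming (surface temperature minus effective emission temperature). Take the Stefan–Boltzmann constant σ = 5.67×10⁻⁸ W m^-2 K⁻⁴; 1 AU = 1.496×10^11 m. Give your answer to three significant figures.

d = 12.7 × 1.496×10^11 m = 1.900×10^12 m.
Spreading L over a sphere of radius d: S = 4.91×10^26/(4π·1.90×10^12²) = 10.82 W m^-2.
Effective emission temperature (TOA balance): σT_e⁴ = S(1−α)/4 = 2.381 W m^-2 → T_e = 80.50 K.
For a single slab of emissivity ε, T_s⁴ = 2T_e⁴/(2−ε); thus T_s = 80.50·(1.149)^(1/4) = 83.35 K.
T_s − T_e = 83.35 − 80.50 = 2.852 K.

2.85 K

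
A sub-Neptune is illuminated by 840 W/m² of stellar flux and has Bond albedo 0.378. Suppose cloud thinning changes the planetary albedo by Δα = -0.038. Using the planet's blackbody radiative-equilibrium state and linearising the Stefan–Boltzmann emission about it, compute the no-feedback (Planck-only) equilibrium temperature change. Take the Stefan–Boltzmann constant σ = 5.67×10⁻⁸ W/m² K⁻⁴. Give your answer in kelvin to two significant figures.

3.3 K

The baseline emission temperature is T_e = 219.1 K.
TOA radiative forcing: ΔF = −S·Δα/4 = −840.0·(-0.038)/4 = 7.980 W/m².
Planck response: λ_P = 4σT_e³ = 4·5.67×10⁻⁸·(219.1)³ = 2.385 W/m²/K.
Hence the no-feedback warming is ΔF/(4σT_e³) = 3.35 K.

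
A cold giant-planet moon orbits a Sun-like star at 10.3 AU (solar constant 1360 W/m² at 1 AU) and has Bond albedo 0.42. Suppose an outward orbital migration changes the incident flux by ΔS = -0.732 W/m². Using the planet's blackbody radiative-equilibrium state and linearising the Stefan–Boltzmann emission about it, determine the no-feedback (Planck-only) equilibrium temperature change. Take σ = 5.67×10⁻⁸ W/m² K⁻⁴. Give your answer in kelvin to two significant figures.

-1.1 kelvin

Flux at the orbit: S = 1360/(10.3)² = 12.82 W/m².
The baseline emission temperature is T_e = 75.67 K.
Only a fraction (1−α) is absorbed and it's spread over 4πR², so ΔF = (1−α)ΔS/4 = -0.1061 W/m².
Linearising σT⁴ gives d(σT⁴)/dT = 4σT_e³ = 0.09826 W/m² per K.
So ΔT₀ = -0.1061/0.09826 = -1.08 K.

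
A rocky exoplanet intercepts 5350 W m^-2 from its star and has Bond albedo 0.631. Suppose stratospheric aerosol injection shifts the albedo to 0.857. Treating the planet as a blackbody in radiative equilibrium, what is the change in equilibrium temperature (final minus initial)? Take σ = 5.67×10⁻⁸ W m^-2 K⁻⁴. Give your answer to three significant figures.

-64.4 K

With α = 0.631, T₁ = 305.4 K.
After:  T₂ = [5350·0.143/(4σ)]^(1/4) = 241.0 K.
ΔT = T₂ − T₁ = -64.45 K.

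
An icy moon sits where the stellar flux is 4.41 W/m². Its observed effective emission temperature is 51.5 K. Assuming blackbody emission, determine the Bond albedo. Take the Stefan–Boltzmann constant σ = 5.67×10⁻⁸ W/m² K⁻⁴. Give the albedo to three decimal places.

Rearranging the radiative balance, α = 1 − 4σT⁴/S.
σT⁴ = 0.3989 W/m², so 4σT⁴ = 1.595 W/m².
1−α = 1.595/4.410 = 0.3618, so α = 0.6382.

0.638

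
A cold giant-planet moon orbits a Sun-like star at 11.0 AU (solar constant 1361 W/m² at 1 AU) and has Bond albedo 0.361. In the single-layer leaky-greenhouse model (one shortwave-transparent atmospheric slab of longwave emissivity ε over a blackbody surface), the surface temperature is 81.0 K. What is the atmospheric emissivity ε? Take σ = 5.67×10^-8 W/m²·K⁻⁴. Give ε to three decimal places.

Flux at the orbit: S = 1361/(11.0)² = 11.25 W/m².
Effective temperature: T_e = [S(1−α)/(4σ)]^(1/4) = 75.03 K.
Since (2−ε)/2 = (T_e/T_s)⁴ = 0.7362, ε = 0.5276.

0.528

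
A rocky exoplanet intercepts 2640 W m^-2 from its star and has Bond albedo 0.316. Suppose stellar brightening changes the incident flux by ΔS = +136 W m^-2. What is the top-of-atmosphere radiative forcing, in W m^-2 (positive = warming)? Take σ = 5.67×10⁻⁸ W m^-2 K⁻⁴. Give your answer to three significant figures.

23.3 W m^-2

ΔF = Δ[S(1−α)]/4 = (1−0.316)·+136/4 = 23.26 W m^-2.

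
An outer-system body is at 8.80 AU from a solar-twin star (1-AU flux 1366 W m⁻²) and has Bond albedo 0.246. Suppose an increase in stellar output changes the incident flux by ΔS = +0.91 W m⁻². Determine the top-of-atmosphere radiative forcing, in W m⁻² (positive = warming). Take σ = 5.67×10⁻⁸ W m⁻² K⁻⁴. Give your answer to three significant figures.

0.172 W m⁻²

Flux at the orbit: S = 1366/(8.80)² = 17.64 W m⁻².
Only a fraction (1−α) is absorbed and it's spread over 4πR², so ΔF = (1−α)ΔS/4 = 0.1715 W m⁻².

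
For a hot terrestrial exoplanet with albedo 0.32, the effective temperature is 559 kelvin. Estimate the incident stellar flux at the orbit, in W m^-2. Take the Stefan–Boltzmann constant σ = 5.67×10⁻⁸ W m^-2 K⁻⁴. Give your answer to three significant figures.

32600 W m^-2

From S(1−α)/4 = σT⁴: S = 4σT⁴/(1−α).
σT⁴ = 5.67×10⁻⁸·(559)⁴ = 5536 W m^-2.
S = 4·5536/0.68 = 32570 W m^-2.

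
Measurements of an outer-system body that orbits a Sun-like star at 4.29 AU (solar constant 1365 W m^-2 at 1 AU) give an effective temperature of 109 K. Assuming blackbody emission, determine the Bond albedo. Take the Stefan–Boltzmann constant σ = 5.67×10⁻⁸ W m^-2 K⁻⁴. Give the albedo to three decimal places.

By the inverse-square law, S = 1365/4.29² = 74.17 W m^-2.
From σT⁴ = S(1−α)/4 we invert for α: 1−α = 4σT⁴/S.
4σT⁴ = 4·5.67×10⁻⁸·(109)⁴ = 32.01 W m^-2.
Hence α = 1 − 32.01/74.17 = 0.5684.

0.568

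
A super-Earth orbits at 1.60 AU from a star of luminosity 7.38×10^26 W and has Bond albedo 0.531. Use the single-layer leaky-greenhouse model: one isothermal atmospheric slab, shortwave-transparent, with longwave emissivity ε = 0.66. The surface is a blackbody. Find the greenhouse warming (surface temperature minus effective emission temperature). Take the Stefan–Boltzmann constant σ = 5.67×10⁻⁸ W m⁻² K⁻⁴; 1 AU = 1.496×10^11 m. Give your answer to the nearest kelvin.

23 K

Orbital distance: d = 1.60 AU = 2.394×10^11 m.
S = L/(4πd²) = 1025 W m⁻².
The planet radiates to space at T_e = [S(1−α)/(4σ)]^(1/4) = 214.6 K.
The surface balance (absorbed SW + ε·downward IR = σT_s⁴) with T_a⁴ = T_s⁴/2 reduces to T_s = T_e·[2/(2−ε)]^¼ = 237.2 K.
The atmosphere warms the surface by 22.59 K.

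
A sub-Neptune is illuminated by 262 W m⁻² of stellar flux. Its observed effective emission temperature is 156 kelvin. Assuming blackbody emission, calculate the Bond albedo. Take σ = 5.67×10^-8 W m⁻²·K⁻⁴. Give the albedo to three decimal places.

0.487

Rearranging the radiative balance, α = 1 − 4σT⁴/S.
4σT⁴ = 4·5.67×10⁻⁸·(156)⁴ = 134.3 W m⁻².
Hence α = 1 − 134.3/262.0 = 0.4873.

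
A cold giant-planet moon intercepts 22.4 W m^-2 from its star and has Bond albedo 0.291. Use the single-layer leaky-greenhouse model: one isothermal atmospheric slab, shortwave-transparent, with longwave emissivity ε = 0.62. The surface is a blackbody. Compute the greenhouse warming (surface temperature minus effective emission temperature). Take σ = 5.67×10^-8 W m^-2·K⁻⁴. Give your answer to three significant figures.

8.89 kelvin

Effective emission temperature (TOA balance): σT_e⁴ = S(1−α)/4 = 3.970 W m^-2 → T_e = 91.48 K.
The surface balance (absorbed SW + ε·downward IR = σT_s⁴) with T_a⁴ = T_s⁴/2 reduces to T_s = T_e·[2/(2−ε)]^¼ = 100.4 K.
Greenhouse warming: T_s − T_e = 8.892 K.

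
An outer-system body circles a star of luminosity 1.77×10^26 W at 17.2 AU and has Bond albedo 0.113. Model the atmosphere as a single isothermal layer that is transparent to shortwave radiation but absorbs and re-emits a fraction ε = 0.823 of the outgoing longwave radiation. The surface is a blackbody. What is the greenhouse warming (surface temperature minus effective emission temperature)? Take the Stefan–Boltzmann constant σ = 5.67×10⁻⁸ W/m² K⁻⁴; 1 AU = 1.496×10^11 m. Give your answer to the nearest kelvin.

d = 17.2 × 1.496×10^11 m = 2.573×10^12 m.
S = L/(4πd²) = 2.127 W/m².
At the top of the atmosphere, σT_e⁴ = S(1−α)/4 = 0.4717 W/m², giving T_e = 53.71 K.
Surface balance with a leaky layer gives σT_s⁴ = σT_e⁴·2/(2−ε), so T_s = T_e·[2/(2−0.823)]^(1/4) = 61.32 K.
The atmosphere warms the surface by 7.612 K.

8 K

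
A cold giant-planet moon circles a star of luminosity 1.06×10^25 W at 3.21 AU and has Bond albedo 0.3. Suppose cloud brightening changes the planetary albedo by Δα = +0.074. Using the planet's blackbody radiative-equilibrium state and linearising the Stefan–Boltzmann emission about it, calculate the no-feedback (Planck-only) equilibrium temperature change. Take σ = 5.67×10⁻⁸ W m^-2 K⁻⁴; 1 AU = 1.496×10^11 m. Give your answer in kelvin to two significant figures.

d = 3.21 × 1.496×10^11 m = 4.802×10^11 m.
S = L/(4πd²) = 3.658 W m^-2.
The baseline emission temperature is T_e = 57.97 K.
TOA radiative forcing: ΔF = −S·Δα/4 = −3.658·(+0.074)/4 = -0.06767 W m^-2.
Planck response: λ_P = 4σT_e³ = 4·5.67×10⁻⁸·(57.97)³ = 0.04417 W m^-2/K.
Hence the no-feedback warming is ΔF/(4σT_e³) = -1.53 K.

-1.5 K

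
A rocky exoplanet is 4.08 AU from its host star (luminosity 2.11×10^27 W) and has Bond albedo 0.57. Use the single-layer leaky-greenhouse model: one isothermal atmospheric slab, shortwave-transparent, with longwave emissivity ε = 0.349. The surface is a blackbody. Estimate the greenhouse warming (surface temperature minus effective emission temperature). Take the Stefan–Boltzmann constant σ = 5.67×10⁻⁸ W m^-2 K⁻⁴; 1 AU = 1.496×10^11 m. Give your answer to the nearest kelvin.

d = 4.08 × 1.496×10^11 m = 6.104×10^11 m.
Spreading L over a sphere of radius d: S = 2.11×10^27/(4π·6.10×10^11²) = 450.7 W m^-2.
At the top of the atmosphere, σT_e⁴ = S(1−α)/4 = 48.45 W m^-2, giving T_e = 171.0 K.
For a single slab of emissivity ε, T_s⁴ = 2T_e⁴/(2−ε); thus T_s = 171.0·(1.211)^(1/4) = 179.4 K.
The atmosphere warms the surface by 8.396 K.

8 K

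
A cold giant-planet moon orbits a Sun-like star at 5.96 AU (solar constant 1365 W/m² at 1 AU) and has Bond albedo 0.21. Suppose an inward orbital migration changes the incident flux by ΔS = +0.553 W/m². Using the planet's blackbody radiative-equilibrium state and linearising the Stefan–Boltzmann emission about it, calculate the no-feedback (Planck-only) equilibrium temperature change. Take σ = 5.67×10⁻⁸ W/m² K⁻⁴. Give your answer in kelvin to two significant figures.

Flux at the orbit: S = 1365/(5.96)² = 38.43 W/m².
Reference equilibrium: T_e = [S(1−α)/(4σ)]^(1/4) = 107.6 K.
Only a fraction (1−α) is absorbed and it's spread over 4πR², so ΔF = (1−α)ΔS/4 = 0.1092 W/m².
Planck response: λ_P = 4σT_e³ = 4·5.67×10⁻⁸·(107.6)³ = 0.2822 W/m²/K.
So ΔT₀ = 0.1092/0.2822 = 0.387 K.

0.39 kelvin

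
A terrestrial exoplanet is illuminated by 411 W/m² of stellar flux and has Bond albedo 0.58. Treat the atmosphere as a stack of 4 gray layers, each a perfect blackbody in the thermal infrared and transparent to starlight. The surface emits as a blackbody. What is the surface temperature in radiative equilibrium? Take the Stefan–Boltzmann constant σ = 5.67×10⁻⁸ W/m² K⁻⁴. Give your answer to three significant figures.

The effective emission temperature is T_e = [S(1−α)/(4σ)]^¼ = 166.1 K.
Layer-by-layer balance gives σT_s⁴ = (N+1)σT_e⁴, so T_s = 5^¼·166.1 = 248.4 K.

248 K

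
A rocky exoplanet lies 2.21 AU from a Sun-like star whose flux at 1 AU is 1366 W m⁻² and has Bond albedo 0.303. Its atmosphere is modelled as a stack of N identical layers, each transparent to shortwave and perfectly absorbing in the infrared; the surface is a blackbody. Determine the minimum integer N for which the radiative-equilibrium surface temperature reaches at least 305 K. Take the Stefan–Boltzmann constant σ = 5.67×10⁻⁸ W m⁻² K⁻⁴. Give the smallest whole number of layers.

10

Irradiance scales as 1/d², so S = 1366 W m⁻² × (1/2.21)² = 279.7 W m⁻².
Top-of-atmosphere balance: σT_e⁴ = S(1−α)/4 = 48.73 W m⁻² → T_e = 171.2 K.
Need (N+1)T_e⁴ ≥ T_s⁴, i.e. N+1 ≥ (305/171.2)⁴ = 10.068.
So N ≥ 9.068; the smallest integer is N = 10.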